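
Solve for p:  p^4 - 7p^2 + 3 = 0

p = -2.5576 or p = -0.6772 or p = 0.6772 or p = 2.5576

Let u = p^2. The equation becomes u^2 - 7u + 3 = 0.
By the quadratic formula, u = sqrt(37)/2 + 7/2 or u = 7/2 - sqrt(37)/2.
p^2 = sqrt(37)/2 + 7/2 gives p = +/-sqrt(sqrt(37)/2 + 7/2) ~= +/-2.5576.
p^2 = 7/2 - sqrt(37)/2 gives p = +/-sqrt(7/2 - sqrt(37)/2) ~= +/-0.6772.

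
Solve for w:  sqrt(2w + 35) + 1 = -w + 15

w = 7

Isolate the radical: sqrt(2w + 35) = -w + 14.
Square both sides: 2w + 35 = (-w + 14)^2.
Expand and rearrange: w^2 - 30w + 161 = 0.
Solving gives w = 23 or w = 7.
Check each candidate in the original equation:
  w = 23: sqrt(81) = 9, while -w + 14 = -9 — extraneous.
  w = 7: sqrt(49) = 7, while -w + 14 = 7 — valid.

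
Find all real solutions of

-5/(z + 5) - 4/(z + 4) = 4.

z = -6.9059 or z = -4.3441

Multiply both sides by (z + 5)(z + 4):
-5(z + 4) - 4(z + 5) = 4(z + 5)(z + 4).
Expand and collect terms: 4z^2 + 45z + 120 = 0.
By the quadratic formula, z = (-45 +/- sqrt(105)) / 8, so z ~= -4.3441 or z ~= -6.9059.
Neither value makes a denominator zero (z != -5, z != -4), so both are valid.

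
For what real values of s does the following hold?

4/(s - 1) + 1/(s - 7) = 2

Multiply both sides by (s - 1)(s - 7):
4(s - 7) + (s - 1) = 2(s - 1)(s - 7).
Expand and collect terms: 2s² - 21s + 43 = 0.
By the quadratic formula, s = (21 ± √97) / 4, so s ≈ 7.7122 or s ≈ 2.7878.
Neither value makes a denominator zero (s ≠ 1, s ≠ 7), so both are valid.

s = 2.7878 or s = 7.7122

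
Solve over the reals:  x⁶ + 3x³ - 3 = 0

Let u = x³. The equation becomes u² + 3u - 3 = 0.
By the quadratic formula, u = -3/2 + √(21)/2 or u = -√(21)/2 - 3/2.
x³ = -3/2 + √(21)/2 gives x = ∛(-3/2 + √(21)/2) ≈ 0.9249.
x³ = -√(21)/2 - 3/2 gives x = -∛(3/2 + √(21)/2) ≈ -1.5593.

x = -1.5593 or x = 0.9249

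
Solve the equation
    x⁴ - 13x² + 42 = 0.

x = -2.6458 or x = -2.4495 or x = 2.4495 or x = 2.6458

Let u = x². The equation becomes u² - 13u + 42 = 0.
Factor: (u - 6)(u - 7) = 0, so u = 6 or u = 7.
x² = 6 gives x = ±√(6) ≈ ±2.4495.
x² = 7 gives x = ±√(7) ≈ ±2.6458.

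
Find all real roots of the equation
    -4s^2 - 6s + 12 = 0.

Discriminant: (-6)^2 - 4*(-4)*12 = 228.
Quadratic formula: s = (6 +/- sqrt(228)) / (-8).
So s = -sqrt(57)/4 - 3/4 ~= -2.6375 or s = -3/4 + sqrt(57)/4 ~= 1.1375.

s = -2.6375 or s = 1.1375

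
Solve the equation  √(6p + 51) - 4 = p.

p = 5

Isolate the radical: √(6p + 51) = p + 4.
Square both sides: 6p + 51 = (p + 4)².
Expand and rearrange: p² + 2p - 35 = 0.
Solving gives p = 5 or p = -7.
Check each candidate in the original equation:
  p = 5: √(81) = 9, while p + 4 = 9 — valid.
  p = -7: √(9) = 3, while p + 4 = -3 — extraneous.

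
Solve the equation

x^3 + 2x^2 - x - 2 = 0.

x = -2 or x = -1 or x = 1

Possible rational roots are divisors of -2. Testing x = -2 gives 0, so (x + 2) is a factor.
Divide: x^3 + 2x^2 - x - 2 = (x + 2)(x^2 - 1).
Factor the quadratic: x = 1 or x = -1.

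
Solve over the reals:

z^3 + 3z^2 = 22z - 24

z = -6.772 or z = 1.772 or z = 2

Rearrange: z^3 + 3z^2 - 22z + 24 = 0.
Possible rational roots are divisors of 24. Testing z = 2 gives 0, so (z - 2) is a factor.
Divide: z^3 + 3z^2 - 22z + 24 = (z - 2)(z^2 + 5z - 12).
Apply the quadratic formula to z^2 + 5z - 12 = 0: z = (-5 +/- sqrt(73))/2, i.e. z ~= 1.772 or z ~= -6.772.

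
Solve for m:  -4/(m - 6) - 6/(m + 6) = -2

m = -3.5208 or m = 8.5208

Multiply both sides by (m - 6)(m + 6):
-4(m + 6) - 6(m - 6) = -2(m - 6)(m + 6).
Expand and collect terms: -2m² + 10m + 60 = 0.
By the quadratic formula, m = (-10 ± √580) / -4, so m ≈ -3.5208 or m ≈ 8.5208.
Neither value makes a denominator zero (m ≠ 6, m ≠ -6), so both are valid.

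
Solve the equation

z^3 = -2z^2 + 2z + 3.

Rearrange: z^3 + 2z^2 - 2z - 3 = 0.
Possible rational roots are divisors of -3. Testing z = -1 gives 0, so (z + 1) is a factor.
Divide: z^3 + 2z^2 - 2z - 3 = (z + 1)(z^2 + z - 3).
Apply the quadratic formula to z^2 + z - 3 = 0: z = (-1 +/- sqrt(13))/2, i.e. z ~= 1.3028 or z ~= -2.3028.

z = -2.3028 or z = -1 or z = 1.3028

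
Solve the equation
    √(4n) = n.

n = 0 or n = 4

Square both sides: 4n = (n)².
Expand and rearrange: n² - 4n = 0.
Solving gives n = 4 or n = 0.
Check each candidate in the original equation:
  n = 4: √(16) = 4, while n = 4 — valid.
  n = 0: √(0) = 0, while n = 0 — valid.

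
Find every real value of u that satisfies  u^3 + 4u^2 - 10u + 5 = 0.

Possible rational roots are divisors of 5. Testing u = 1 gives 0, so (u - 1) is a factor.
Divide: u^3 + 4u^2 - 10u + 5 = (u - 1)(u^2 + 5u - 5).
Apply the quadratic formula to u^2 + 5u - 5 = 0: u = (-5 +/- sqrt(45))/2, i.e. u ~= 0.8541 or u ~= -5.8541.

u = -5.8541 or u = 0.8541 or u = 1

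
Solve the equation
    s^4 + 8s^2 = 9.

Let u = s^2. The equation becomes u^2 + 8u - 9 = 0.
Factor: (u - 1)(u + 9) = 0, so u = 1 or u = -9.
s^2 = 1 gives s = +/-1.
s^2 = -9 < 0 has no real solution.

s = -1 or s = 1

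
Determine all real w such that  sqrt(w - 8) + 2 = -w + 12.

Isolate the radical: sqrt(w - 8) = -w + 10.
Square both sides: w - 8 = (-w + 10)^2.
Expand and rearrange: w^2 - 21w + 108 = 0.
Solving gives w = 12 or w = 9.
Check each candidate in the original equation:
  w = 12: sqrt(4) = 2, while -w + 10 = -2 — extraneous.
  w = 9: sqrt(1) = 1, while -w + 10 = 1 — valid.

w = 9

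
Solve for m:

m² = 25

Bring every term to one side: m² - 25 = 0.
Factor: (m + 5)(m - 5) = 0.
So m = -5 or m = 5.

m = -5 or m = 5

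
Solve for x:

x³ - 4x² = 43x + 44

x = -4 or x = -1.1962 or x = 9.1962

Rearrange: x³ - 4x² - 43x - 44 = 0.
Possible rational roots are divisors of -44. Testing x = -4 gives 0, so (x + 4) is a factor.
Divide: x³ - 4x² - 43x - 44 = (x + 4)(x² - 8x - 11).
Apply the quadratic formula to x² - 8x - 11 = 0: x = (8 ± √108)/2, i.e. x ≈ 9.1962 or x ≈ -1.1962.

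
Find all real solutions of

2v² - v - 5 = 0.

Discriminant: (-1)² − 4·2·(-5) = 41.
Quadratic formula: v = (1 ± √41) / 4.
So v = 1/4 + √(41)/4 ≈ 1.8508 or v = 1/4 - √(41)/4 ≈ -1.3508.

v = -1.3508 or v = 1.8508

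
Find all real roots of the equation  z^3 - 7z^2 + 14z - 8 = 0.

Possible rational roots are divisors of -8. Testing z = 2 gives 0, so (z - 2) is a factor.
Divide: z^3 - 7z^2 + 14z - 8 = (z - 2)(z^2 - 5z + 4).
Factor the quadratic: z = 4 or z = 1.

z = 1 or z = 2 or z = 4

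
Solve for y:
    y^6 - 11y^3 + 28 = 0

Let u = y^3. The equation becomes u^2 - 11u + 28 = 0.
Factor: (u - 7)(u - 4) = 0, so u = 7 or u = 4.
y^3 = 7 gives y = (7)^(1/3) ~= 1.9129.
y^3 = 4 gives y = (4)^(1/3) ~= 1.5874.

y = 1.5874 or y = 1.9129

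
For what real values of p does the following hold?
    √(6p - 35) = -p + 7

Square both sides: 6p - 35 = (-p + 7)².
Expand and rearrange: p² - 20p + 84 = 0.
Solving gives p = 14 or p = 6.
Check each candidate in the original equation:
  p = 14: √(49) = 7, while -p + 7 = -7 — extraneous.
  p = 6: √(1) = 1, while -p + 7 = 1 — valid.

p = 6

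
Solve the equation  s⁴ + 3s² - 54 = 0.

Let u = s². The equation becomes u² + 3u - 54 = 0.
Factor: (u + 9)(u - 6) = 0, so u = -9 or u = 6.
s² = -9 < 0 has no real solution.
s² = 6 gives s = ±√(6) ≈ ±2.4495.

s = -2.4495 or s = 2.4495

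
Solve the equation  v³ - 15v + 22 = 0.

Possible rational roots are divisors of 22. Testing v = 2 gives 0, so (v - 2) is a factor.
Divide: v³ - 15v + 22 = (v - 2)(v² + 2v - 11).
Apply the quadratic formula to v² + 2v - 11 = 0: v = (-2 ± √48)/2, i.e. v ≈ 2.4641 or v ≈ -4.4641.

v = -4.4641 or v = 2 or v = 2.4641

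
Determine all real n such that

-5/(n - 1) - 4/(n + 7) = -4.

Multiply both sides by (n - 1)(n + 7):
-5(n + 7) - 4(n - 1) = -4(n - 1)(n + 7).
Expand and collect terms: -4n^2 - 15n + 59 = 0.
By the quadratic formula, n = (15 +/- sqrt(1169)) / -8, so n ~= -6.1488 or n ~= 2.3988.
Neither value makes a denominator zero (n != 1, n != -7), so both are valid.

n = -6.1488 or n = 2.3988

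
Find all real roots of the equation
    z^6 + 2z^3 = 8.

Let u = z^3. The equation becomes u^2 + 2u - 8 = 0.
Factor: (u + 4)(u - 2) = 0, so u = -4 or u = 2.
z^3 = -4 gives z = -(4)^(1/3) ~= -1.5874.
z^3 = 2 gives z = (2)^(1/3) ~= 1.2599.

z = -1.5874 or z = 1.2599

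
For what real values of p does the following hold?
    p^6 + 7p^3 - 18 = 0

p = -2.0801 or p = 1.2599

Let u = p^3. The equation becomes u^2 + 7u - 18 = 0.
Factor: (u - 2)(u + 9) = 0, so u = 2 or u = -9.
p^3 = 2 gives p = (2)^(1/3) ~= 1.2599.
p^3 = -9 gives p = -(9)^(1/3) ~= -2.0801.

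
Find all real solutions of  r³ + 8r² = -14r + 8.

Rearrange: r³ + 8r² + 14r - 8 = 0.
Possible rational roots are divisors of -8. Testing r = -4 gives 0, so (r + 4) is a factor.
Divide: r³ + 8r² + 14r - 8 = (r + 4)(r² + 4r - 2).
Apply the quadratic formula to r² + 4r - 2 = 0: r = (-4 ± √24)/2, i.e. r ≈ 0.4495 or r ≈ -4.4495.

r = -4.4495 or r = -4 or r = 0.4495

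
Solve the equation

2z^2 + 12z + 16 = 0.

z = -4 or z = -2

Factor: 2(z + 2)(z + 4) = 0.
So z = -2 or z = -4.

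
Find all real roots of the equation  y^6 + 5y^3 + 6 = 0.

Let u = y^3. The equation becomes u^2 + 5u + 6 = 0.
Factor: (u + 3)(u + 2) = 0, so u = -3 or u = -2.
y^3 = -3 gives y = -(3)^(1/3) ~= -1.4422.
y^3 = -2 gives y = -(2)^(1/3) ~= -1.2599.

y = -1.4422 or y = -1.2599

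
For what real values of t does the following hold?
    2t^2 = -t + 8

Rearrange to standard form: 2t^2 + t - 8 = 0.
Discriminant: (1)^2 - 4*2*(-8) = 65.
Quadratic formula: t = (-1 +/- sqrt(65)) / 4.
So t = -1/4 + sqrt(65)/4 ~= 1.7656 or t = -sqrt(65)/4 - 1/4 ~= -2.2656.

t = -2.2656 or t = 1.7656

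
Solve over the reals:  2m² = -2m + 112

m = -8 or m = 7

Bring every term to one side: 2m² + 2m - 112 = 0.
Factor: 2(m - 7)(m + 8) = 0.
So m = 7 or m = -8.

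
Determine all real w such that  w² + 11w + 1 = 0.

Discriminant: (11)² − 4·1·1 = 117.
Quadratic formula: w = (-11 ± √117) / 2.
So w = -11/2 + 3·√(13)/2 ≈ -0.0917 or w = -11/2 - 3·√(13)/2 ≈ -10.9083.

w = -10.9083 or w = -0.0917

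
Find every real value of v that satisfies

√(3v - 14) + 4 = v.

Isolate the radical: √(3v - 14) = v - 4.
Square both sides: 3v - 14 = (v - 4)².
Expand and rearrange: v² - 11v + 30 = 0.
Solving gives v = 6 or v = 5.
Check each candidate in the original equation:
  v = 6: √(4) = 2, while v - 4 = 2 — valid.
  v = 5: √(1) = 1, while v - 4 = 1 — valid.

v = 5 or v = 6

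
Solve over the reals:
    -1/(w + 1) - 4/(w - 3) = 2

w = -1.8508 or w = 1.3508

Multiply both sides by (w + 1)(w - 3):
-(w - 3) - 4(w + 1) = 2(w + 1)(w - 3).
Expand and collect terms: 2w² + w - 5 = 0.
By the quadratic formula, w = (-1 ± √41) / 4, so w ≈ 1.3508 or w ≈ -1.8508.
Neither value makes a denominator zero (w ≠ -1, w ≠ 3), so both are valid.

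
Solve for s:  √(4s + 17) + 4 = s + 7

Isolate the radical: √(4s + 17) = s + 3.
Square both sides: 4s + 17 = (s + 3)².
Expand and rearrange: s² + 2s - 8 = 0.
Solving gives s = 2 or s = -4.
Check each candidate in the original equation:
  s = 2: √(25) = 5, while s + 3 = 5 — valid.
  s = -4: √(1) = 1, while s + 3 = -1 — extraneous.

s = 2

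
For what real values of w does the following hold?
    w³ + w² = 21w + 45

Rearrange: w³ + w² - 21w - 45 = 0.
Possible rational roots are divisors of -45. Testing w = 5 gives 0, so (w - 5) is a factor.
Divide: w³ + w² - 21w - 45 = (w - 5)(w² + 6w + 9).
The quadratic has the repeated root w = -3.

w = -3 or w = 5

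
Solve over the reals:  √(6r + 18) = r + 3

Square both sides: 6r + 18 = (r + 3)².
Expand and rearrange: r² - 9 = 0.
Solving gives r = 3 or r = -3.
Check each candidate in the original equation:
  r = 3: √(36) = 6, while r + 3 = 6 — valid.
  r = -3: √(0) = 0, while r + 3 = 0 — valid.

r = -3 or r = 3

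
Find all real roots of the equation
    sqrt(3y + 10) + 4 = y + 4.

y = 5

Isolate the radical: sqrt(3y + 10) = y.
Square both sides: 3y + 10 = (y)^2.
Expand and rearrange: y^2 - 3y - 10 = 0.
Solving gives y = 5 or y = -2.
Check each candidate in the original equation:
  y = 5: sqrt(25) = 5, while y = 5 — valid.
  y = -2: sqrt(4) = 2, while y = -2 — extraneous.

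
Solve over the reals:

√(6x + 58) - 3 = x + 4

Isolate the radical: √(6x + 58) = x + 7.
Square both sides: 6x + 58 = (x + 7)².
Expand and rearrange: x² + 8x - 9 = 0.
Solving gives x = 1 or x = -9.
Check each candidate in the original equation:
  x = 1: √(64) = 8, while x + 7 = 8 — valid.
  x = -9: √(4) = 2, while x + 7 = -2 — extraneous.

x = 1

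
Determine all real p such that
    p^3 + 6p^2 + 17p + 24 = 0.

p = -3

Possible rational roots are divisors of 24. Testing p = -3 gives 0, so (p + 3) is a factor.
Divide: p^3 + 6p^2 + 17p + 24 = (p + 3)(p^2 + 3p + 8).
The quadratic p^2 + 3p + 8 has discriminant -23 < 0, so no further real roots.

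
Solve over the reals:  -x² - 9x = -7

Rearrange to standard form: -x² - 9x + 7 = 0.
Discriminant: (-9)² − 4·(-1)·7 = 109.
Quadratic formula: x = (9 ± √109) / (-2).
So x = -√(109)/2 - 9/2 ≈ -9.7202 or x = -9/2 + √(109)/2 ≈ 0.7202.

x = -9.7202 or x = 0.7202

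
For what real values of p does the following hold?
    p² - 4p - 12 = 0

p = -2 or p = 6

Factor: (p + 2)(p - 6) = 0.
So p = -2 or p = 6.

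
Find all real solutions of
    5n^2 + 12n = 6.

Rearrange to standard form: 5n^2 + 12n - 6 = 0.
Discriminant: (12)^2 - 4*5*(-6) = 264.
Quadratic formula: n = (-12 +/- sqrt(264)) / 10.
So n = -6/5 + sqrt(66)/5 ~= 0.4248 or n = -sqrt(66)/5 - 6/5 ~= -2.8248.

n = -2.8248 or n = 0.4248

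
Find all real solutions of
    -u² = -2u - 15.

Bring every term to one side: -u² + 2u + 15 = 0.
Factor: -1(u - 5)(u + 3) = 0.
So u = 5 or u = -3.

u = -3 or u = 5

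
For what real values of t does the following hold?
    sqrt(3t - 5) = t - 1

Square both sides: 3t - 5 = (t - 1)^2.
Expand and rearrange: t^2 - 5t + 6 = 0.
Solving gives t = 3 or t = 2.
Check each candidate in the original equation:
  t = 3: sqrt(4) = 2, while t - 1 = 2 — valid.
  t = 2: sqrt(1) = 1, while t - 1 = 1 — valid.

t = 2 or t = 3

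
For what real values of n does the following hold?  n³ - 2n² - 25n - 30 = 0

Possible rational roots are divisors of -30. Testing n = -3 gives 0, so (n + 3) is a factor.
Divide: n³ - 2n² - 25n - 30 = (n + 3)(n² - 5n - 10).
Apply the quadratic formula to n² - 5n - 10 = 0: n = (5 ± √65)/2, i.e. n ≈ 6.5311 or n ≈ -1.5311.

n = -3 or n = -1.5311 or n = 6.5311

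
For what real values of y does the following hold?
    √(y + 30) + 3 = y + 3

y = 6

Isolate the radical: √(y + 30) = y.
Square both sides: y + 30 = (y)².
Expand and rearrange: y² - y - 30 = 0.
Solving gives y = 6 or y = -5.
Check each candidate in the original equation:
  y = 6: √(36) = 6, while y = 6 — valid.
  y = -5: √(25) = 5, while y = -5 — extraneous.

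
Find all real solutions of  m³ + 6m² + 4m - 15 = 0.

m = -4.1926 or m = -3 or m = 1.1926

Possible rational roots are divisors of -15. Testing m = -3 gives 0, so (m + 3) is a factor.
Divide: m³ + 6m² + 4m - 15 = (m + 3)(m² + 3m - 5).
Apply the quadratic formula to m² + 3m - 5 = 0: m = (-3 ± √29)/2, i.e. m ≈ 1.1926 or m ≈ -4.1926.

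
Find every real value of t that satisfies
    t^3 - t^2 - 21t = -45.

Rearrange: t^3 - t^2 - 21t + 45 = 0.
Possible rational roots are divisors of 45. Testing t = -5 gives 0, so (t + 5) is a factor.
Divide: t^3 - t^2 - 21t + 45 = (t + 5)(t^2 - 6t + 9).
The quadratic has the repeated root t = 3.

t = -5 or t = 3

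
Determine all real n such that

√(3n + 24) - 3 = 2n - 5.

Isolate the radical: √(3n + 24) = 2n - 2.
Square both sides: 3n + 24 = (2n - 2)².
Expand and rearrange: 4n² - 11n - 20 = 0.
Solving gives n = 4 or n = -1.25.
Check each candidate in the original equation:
  n = 4: √(36) = 6, while 2n - 2 = 6 — valid.
  n = -1.25: √(20.25) = 4.5, while 2n - 2 = -4.5 — extraneous.

n = 4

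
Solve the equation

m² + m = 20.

Bring every term to one side: m² + m - 20 = 0.
Factor: (m - 4)(m + 5) = 0.
So m = 4 or m = -5.

m = -5 or m = 4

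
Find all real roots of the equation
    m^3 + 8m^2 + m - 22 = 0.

Possible rational roots are divisors of -22. Testing m = -2 gives 0, so (m + 2) is a factor.
Divide: m^3 + 8m^2 + m - 22 = (m + 2)(m^2 + 6m - 11).
Apply the quadratic formula to m^2 + 6m - 11 = 0: m = (-6 +/- sqrt(80))/2, i.e. m ~= 1.4721 or m ~= -7.4721.

m = -7.4721 or m = -2 or m = 1.4721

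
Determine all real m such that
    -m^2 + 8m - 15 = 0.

Factor: -1(m - 5)(m - 3) = 0.
So m = 5 or m = 3.

m = 3 or m = 5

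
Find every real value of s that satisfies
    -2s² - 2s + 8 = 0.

Discriminant: (-2)² − 4·(-2)·8 = 68.
Quadratic formula: s = (2 ± √68) / (-4).
So s = -√(17)/2 - 1/2 ≈ -2.5616 or s = -1/2 + √(17)/2 ≈ 1.5616.

s = -2.5616 or s = 1.5616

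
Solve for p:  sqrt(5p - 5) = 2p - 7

p = 6

Square both sides: 5p - 5 = (2p - 7)^2.
Expand and rearrange: 4p^2 - 33p + 54 = 0.
Solving gives p = 6 or p = 2.25.
Check each candidate in the original equation:
  p = 6: sqrt(25) = 5, while 2p - 7 = 5 — valid.
  p = 2.25: sqrt(6.25) = 2.5, while 2p - 7 = -2.5 — extraneous.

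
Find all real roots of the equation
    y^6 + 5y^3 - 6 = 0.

Let u = y^3. The equation becomes u^2 + 5u - 6 = 0.
Factor: (u - 1)(u + 6) = 0, so u = 1 or u = -6.
y^3 = 1 gives y = 1.
y^3 = -6 gives y = -(6)^(1/3) ~= -1.8171.

y = -1.8171 or y = 1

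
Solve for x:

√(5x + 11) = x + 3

Square both sides: 5x + 11 = (x + 3)².
Expand and rearrange: x² + x - 2 = 0.
Solving gives x = 1 or x = -2.
Check each candidate in the original equation:
  x = 1: √(16) = 4, while x + 3 = 4 — valid.
  x = -2: √(1) = 1, while x + 3 = 1 — valid.

x = -2 or x = 1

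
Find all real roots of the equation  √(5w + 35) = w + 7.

Square both sides: 5w + 35 = (w + 7)².
Expand and rearrange: w² + 9w + 14 = 0.
Solving gives w = -2 or w = -7.
Check each candidate in the original equation:
  w = -2: √(25) = 5, while w + 7 = 5 — valid.
  w = -7: √(0) = 0, while w + 7 = 0 — valid.

w = -7 or w = -2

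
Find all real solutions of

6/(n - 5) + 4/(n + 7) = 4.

n = -6.1189 or n = 6.6189

Multiply both sides by (n - 5)(n + 7):
6(n + 7) + 4(n - 5) = 4(n - 5)(n + 7).
Expand and collect terms: 4n² - 2n - 162 = 0.
By the quadratic formula, n = (2 ± √2596) / 8, so n ≈ 6.6189 or n ≈ -6.1189.
Neither value makes a denominator zero (n ≠ 5, n ≠ -7), so both are valid.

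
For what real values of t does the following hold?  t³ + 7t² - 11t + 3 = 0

Possible rational roots are divisors of 3. Testing t = 1 gives 0, so (t - 1) is a factor.
Divide: t³ + 7t² - 11t + 3 = (t - 1)(t² + 8t - 3).
Apply the quadratic formula to t² + 8t - 3 = 0: t = (-8 ± √76)/2, i.e. t ≈ 0.3589 or t ≈ -8.3589.

t = -8.3589 or t = 0.3589 or t = 1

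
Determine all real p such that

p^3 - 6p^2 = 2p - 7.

p = -1.1401 or p = 1 or p = 6.1401

Rearrange: p^3 - 6p^2 - 2p + 7 = 0.
Possible rational roots are divisors of 7. Testing p = 1 gives 0, so (p - 1) is a factor.
Divide: p^3 - 6p^2 - 2p + 7 = (p - 1)(p^2 - 5p - 7).
Apply the quadratic formula to p^2 - 5p - 7 = 0: p = (5 +/- sqrt(53))/2, i.e. p ~= 6.1401 or p ~= -1.1401.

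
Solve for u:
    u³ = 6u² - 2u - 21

Rearrange: u³ - 6u² + 2u + 21 = 0.
Possible rational roots are divisors of 21. Testing u = 3 gives 0, so (u - 3) is a factor.
Divide: u³ - 6u² + 2u + 21 = (u - 3)(u² - 3u - 7).
Apply the quadratic formula to u² - 3u - 7 = 0: u = (3 ± √37)/2, i.e. u ≈ 4.5414 or u ≈ -1.5414.

u = -1.5414 or u = 3 or u = 4.5414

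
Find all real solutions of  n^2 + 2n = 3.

n = -3 or n = 1

Bring every term to one side: n^2 + 2n - 3 = 0.
Factor: (n - 1)(n + 3) = 0.
So n = 1 or n = -3.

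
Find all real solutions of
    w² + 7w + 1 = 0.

Discriminant: (7)² − 4·1·1 = 45.
Quadratic formula: w = (-7 ± √45) / 2.
So w = -7/2 + 3·√(5)/2 ≈ -0.1459 or w = -7/2 - 3·√(5)/2 ≈ -6.8541.

w = -6.8541 or w = -0.1459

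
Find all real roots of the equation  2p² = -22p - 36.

Bring every term to one side: 2p² + 22p + 36 = 0.
Factor: 2(p + 9)(p + 2) = 0.
So p = -9 or p = -2.

p = -9 or p = -2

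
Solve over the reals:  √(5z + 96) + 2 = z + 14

z = -3

Isolate the radical: √(5z + 96) = z + 12.
Square both sides: 5z + 96 = (z + 12)².
Expand and rearrange: z² + 19z + 48 = 0.
Solving gives z = -3 or z = -16.
Check each candidate in the original equation:
  z = -3: √(81) = 9, while z + 12 = 9 — valid.
  z = -16: √(16) = 4, while z + 12 = -4 — extraneous.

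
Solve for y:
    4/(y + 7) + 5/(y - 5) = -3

y = -8.5208 or y = 3.5208

Multiply both sides by (y + 7)(y - 5):
4(y - 5) + 5(y + 7) = -3(y + 7)(y - 5).
Expand and collect terms: -3y^2 - 15y + 90 = 0.
By the quadratic formula, y = (15 +/- sqrt(1305)) / -6, so y ~= -8.5208 or y ~= 3.5208.
Neither value makes a denominator zero (y != -7, y != 5), so both are valid.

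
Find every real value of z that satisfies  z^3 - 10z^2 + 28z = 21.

z = 1.2087 or z = 3 or z = 5.7913

Rearrange: z^3 - 10z^2 + 28z - 21 = 0.
Possible rational roots are divisors of -21. Testing z = 3 gives 0, so (z - 3) is a factor.
Divide: z^3 - 10z^2 + 28z - 21 = (z - 3)(z^2 - 7z + 7).
Apply the quadratic formula to z^2 - 7z + 7 = 0: z = (7 +/- sqrt(21))/2, i.e. z ~= 5.7913 or z ~= 1.2087.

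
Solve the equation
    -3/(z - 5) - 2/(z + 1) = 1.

Multiply both sides by (z - 5)(z + 1):
-3(z + 1) - 2(z - 5) = (z - 5)(z + 1).
Expand and collect terms: z^2 + z - 12 = 0.
Factor or apply the quadratic formula: z = 3 or z = -4.
Neither value makes a denominator zero (z != 5, z != -1), so both are valid.

z = -4 or z = 3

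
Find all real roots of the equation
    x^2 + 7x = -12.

x = -4 or x = -3

Bring every term to one side: x^2 + 7x + 12 = 0.
Factor: (x + 4)(x + 3) = 0.
So x = -4 or x = -3.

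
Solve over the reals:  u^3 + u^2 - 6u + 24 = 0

Possible rational roots are divisors of 24. Testing u = -4 gives 0, so (u + 4) is a factor.
Divide: u^3 + u^2 - 6u + 24 = (u + 4)(u^2 - 3u + 6).
The quadratic u^2 - 3u + 6 has discriminant -15 < 0, so no further real roots.

u = -4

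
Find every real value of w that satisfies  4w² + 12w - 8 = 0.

Discriminant: (12)² − 4·4·(-8) = 272.
Quadratic formula: w = (-12 ± √272) / 8.
So w = -3/2 + √(17)/2 ≈ 0.5616 or w = -√(17)/2 - 3/2 ≈ -3.5616.

w = -3.5616 or w = 0.5616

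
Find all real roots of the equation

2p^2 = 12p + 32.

Bring every term to one side: 2p^2 - 12p - 32 = 0.
Factor: 2(p + 2)(p - 8) = 0.
So p = -2 or p = 8.

p = -2 or p = 8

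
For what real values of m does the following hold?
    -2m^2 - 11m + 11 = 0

m = -6.3642 or m = 0.8642

Discriminant: (-11)^2 - 4*(-2)*11 = 209.
Quadratic formula: m = (11 +/- sqrt(209)) / (-4).
So m = -sqrt(209)/4 - 11/4 ~= -6.3642 or m = -11/4 + sqrt(209)/4 ~= 0.8642.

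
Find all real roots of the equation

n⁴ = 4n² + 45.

n = -3 or n = 3

Let u = n². The equation becomes u² - 4u - 45 = 0.
Factor: (u + 5)(u - 9) = 0, so u = -5 or u = 9.
n² = -5 < 0 has no real solution.
n² = 9 gives n = ±3.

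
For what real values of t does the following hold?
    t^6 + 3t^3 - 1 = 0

t = -1.4892 or t = 0.6715

Let u = t^3. The equation becomes u^2 + 3u - 1 = 0.
By the quadratic formula, u = -3/2 + sqrt(13)/2 or u = -sqrt(13)/2 - 3/2.
t^3 = -3/2 + sqrt(13)/2 gives t = (-3/2 + sqrt(13)/2)^(1/3) ~= 0.6715.
t^3 = -sqrt(13)/2 - 3/2 gives t = -(3/2 + sqrt(13)/2)^(1/3) ~= -1.4892.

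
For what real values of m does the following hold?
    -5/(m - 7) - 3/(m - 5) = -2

m = 5.5505 or m = 10.4495

Multiply both sides by (m - 7)(m - 5):
-5(m - 5) - 3(m - 7) = -2(m - 7)(m - 5).
Expand and collect terms: -2m² + 32m - 116 = 0.
By the quadratic formula, m = (-32 ± √96) / -4, so m ≈ 5.5505 or m ≈ 10.4495.
Neither value makes a denominator zero (m ≠ 7, m ≠ 5), so both are valid.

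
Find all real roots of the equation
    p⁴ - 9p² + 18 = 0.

p = -2.4495 or p = -1.7321 or p = 1.7321 or p = 2.4495

Let u = p². The equation becomes u² - 9u + 18 = 0.
Factor: (u - 6)(u - 3) = 0, so u = 6 or u = 3.
p² = 6 gives p = ±√(6) ≈ ±2.4495.
p² = 3 gives p = ±√(3) ≈ ±1.7321.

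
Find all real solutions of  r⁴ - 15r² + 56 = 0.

Let u = r². The equation becomes u² - 15u + 56 = 0.
Factor: (u - 7)(u - 8) = 0, so u = 7 or u = 8.
r² = 7 gives r = ±√(7) ≈ ±2.6458.
r² = 8 gives r = ±2·√(2) ≈ ±2.8284.

r = -2.8284 or r = -2.6458 or r = 2.6458 or r = 2.8284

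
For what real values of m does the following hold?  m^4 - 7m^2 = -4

Let u = m^2. The equation becomes u^2 - 7u + 4 = 0.
By the quadratic formula, u = sqrt(33)/2 + 7/2 or u = 7/2 - sqrt(33)/2.
m^2 = sqrt(33)/2 + 7/2 gives m = +/-sqrt(sqrt(33)/2 + 7/2) ~= +/-2.5243.
m^2 = 7/2 - sqrt(33)/2 gives m = +/-sqrt(7/2 - sqrt(33)/2) ~= +/-0.7923.

m = -2.5243 or m = -0.7923 or m = 0.7923 or m = 2.5243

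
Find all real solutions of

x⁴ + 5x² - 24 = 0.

Let u = x². The equation becomes u² + 5u - 24 = 0.
Factor: (u - 3)(u + 8) = 0, so u = 3 or u = -8.
x² = 3 gives x = ±√(3) ≈ ±1.7321.
x² = -8 < 0 has no real solution.

x = -1.7321 or x = 1.7321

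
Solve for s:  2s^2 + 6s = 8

Bring every term to one side: 2s^2 + 6s - 8 = 0.
Factor: 2(s + 4)(s - 1) = 0.
So s = -4 or s = 1.

s = -4 or s = 1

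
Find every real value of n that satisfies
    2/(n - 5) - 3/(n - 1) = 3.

Multiply both sides by (n - 5)(n - 1):
2(n - 1) - 3(n - 5) = 3(n - 5)(n - 1).
Expand and collect terms: 3n^2 - 17n + 2 = 0.
By the quadratic formula, n = (17 +/- sqrt(265)) / 6, so n ~= 5.5465 or n ~= 0.1202.
Neither value makes a denominator zero (n != 5, n != 1), so both are valid.

n = 0.1202 or n = 5.5465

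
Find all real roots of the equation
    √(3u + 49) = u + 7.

u = 0

Square both sides: 3u + 49 = (u + 7)².
Expand and rearrange: u² + 11u = 0.
Solving gives u = 0 or u = -11.
Check each candidate in the original equation:
  u = 0: √(49) = 7, while u + 7 = 7 — valid.
  u = -11: √(16) = 4, while u + 7 = -4 — extraneous.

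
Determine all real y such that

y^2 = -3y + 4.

y = -4 or y = 1

Bring every term to one side: y^2 + 3y - 4 = 0.
Factor: (y + 4)(y - 1) = 0.
So y = -4 or y = 1.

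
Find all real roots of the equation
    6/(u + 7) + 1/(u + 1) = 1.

Multiply both sides by (u + 7)(u + 1):
6(u + 1) + (u + 7) = (u + 7)(u + 1).
Expand and collect terms: u^2 + u - 6 = 0.
Factor or apply the quadratic formula: u = 2 or u = -3.
Neither value makes a denominator zero (u != -7, u != -1), so both are valid.

u = -3 or u = 2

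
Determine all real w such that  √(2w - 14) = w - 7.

Square both sides: 2w - 14 = (w - 7)².
Expand and rearrange: w² - 16w + 63 = 0.
Solving gives w = 9 or w = 7.
Check each candidate in the original equation:
  w = 9: √(4) = 2, while w - 7 = 2 — valid.
  w = 7: √(0) = 0, while w - 7 = 0 — valid.

w = 7 or w = 9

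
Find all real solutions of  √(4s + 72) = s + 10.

Square both sides: 4s + 72 = (s + 10)².
Expand and rearrange: s² + 16s + 28 = 0.
Solving gives s = -2 or s = -14.
Check each candidate in the original equation:
  s = -2: √(64) = 8, while s + 10 = 8 — valid.
  s = -14: √(16) = 4, while s + 10 = -4 — extraneous.

s = -2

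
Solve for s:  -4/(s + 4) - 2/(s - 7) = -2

Multiply both sides by (s + 4)(s - 7):
-4(s - 7) - 2(s + 4) = -2(s + 4)(s - 7).
Expand and collect terms: -2s² + 12s + 36 = 0.
By the quadratic formula, s = (-12 ± √432) / -4, so s ≈ -2.1962 or s ≈ 8.1962.
Neither value makes a denominator zero (s ≠ -4, s ≠ 7), so both are valid.

s = -2.1962 or s = 8.1962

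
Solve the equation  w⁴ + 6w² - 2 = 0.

w = -0.5627 or w = 0.5627

Let u = w². The equation becomes u² + 6u - 2 = 0.
By the quadratic formula, u = -3 + √(11) or u = -√(11) - 3.
w² = -3 + √(11) gives w = ±√(-3 + √(11)) ≈ ±0.5627.
w² = -√(11) - 3 < 0 has no real solution.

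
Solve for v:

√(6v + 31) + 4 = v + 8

v = 3

Isolate the radical: √(6v + 31) = v + 4.
Square both sides: 6v + 31 = (v + 4)².
Expand and rearrange: v² + 2v - 15 = 0.
Solving gives v = 3 or v = -5.
Check each candidate in the original equation:
  v = 3: √(49) = 7, while v + 4 = 7 — valid.
  v = -5: √(1) = 1, while v + 4 = -1 — extraneous.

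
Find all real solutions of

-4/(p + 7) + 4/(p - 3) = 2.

p = -8.7082 or p = 4.7082

Multiply both sides by (p + 7)(p - 3):
-4(p - 3) + 4(p + 7) = 2(p + 7)(p - 3).
Expand and collect terms: 2p² + 8p - 82 = 0.
By the quadratic formula, p = (-8 ± √720) / 4, so p ≈ 4.7082 or p ≈ -8.7082.
Neither value makes a denominator zero (p ≠ -7, p ≠ 3), so both are valid.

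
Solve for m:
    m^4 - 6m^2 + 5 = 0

m = -2.2361 or m = -1 or m = 1 or m = 2.2361

Let u = m^2. The equation becomes u^2 - 6u + 5 = 0.
Factor: (u - 5)(u - 1) = 0, so u = 5 or u = 1.
m^2 = 5 gives m = +/-sqrt(5) ~= +/-2.2361.
m^2 = 1 gives m = +/-1.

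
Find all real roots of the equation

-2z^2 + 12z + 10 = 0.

Discriminant: (12)^2 - 4*(-2)*10 = 224.
Quadratic formula: z = (-12 +/- sqrt(224)) / (-4).
So z = 3 - sqrt(14) ~= -0.7417 or z = 3 + sqrt(14) ~= 6.7417.

z = -0.7417 or z = 6.7417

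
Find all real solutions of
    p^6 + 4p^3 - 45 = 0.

Let u = p^3. The equation becomes u^2 + 4u - 45 = 0.
Factor: (u + 9)(u - 5) = 0, so u = -9 or u = 5.
p^3 = -9 gives p = -(9)^(1/3) ~= -2.0801.
p^3 = 5 gives p = (5)^(1/3) ~= 1.71.

p = -2.0801 or p = 1.71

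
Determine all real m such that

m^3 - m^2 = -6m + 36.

m = 3

Rearrange: m^3 - m^2 + 6m - 36 = 0.
Possible rational roots are divisors of -36. Testing m = 3 gives 0, so (m - 3) is a factor.
Divide: m^3 - m^2 + 6m - 36 = (m - 3)(m^2 + 2m + 12).
The quadratic m^2 + 2m + 12 has discriminant -44 < 0, so no further real roots.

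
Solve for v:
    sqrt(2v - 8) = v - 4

v = 4 or v = 6

Square both sides: 2v - 8 = (v - 4)^2.
Expand and rearrange: v^2 - 10v + 24 = 0.
Solving gives v = 6 or v = 4.
Check each candidate in the original equation:
  v = 6: sqrt(4) = 2, while v - 4 = 2 — valid.
  v = 4: sqrt(0) = 0, while v - 4 = 0 — valid.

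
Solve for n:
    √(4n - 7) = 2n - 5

Square both sides: 4n - 7 = (2n - 5)².
Expand and rearrange: 4n² - 24n + 32 = 0.
Solving gives n = 4 or n = 2.
Check each candidate in the original equation:
  n = 4: √(9) = 3, while 2n - 5 = 3 — valid.
  n = 2: √(1) = 1, while 2n - 5 = -1 — extraneous.

n = 4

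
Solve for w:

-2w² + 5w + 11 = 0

w = -1.4075 or w = 3.9075

Discriminant: (5)² − 4·(-2)·11 = 113.
Quadratic formula: w = (-5 ± √113) / (-4).
So w = 5/4 - √(113)/4 ≈ -1.4075 or w = 5/4 + √(113)/4 ≈ 3.9075.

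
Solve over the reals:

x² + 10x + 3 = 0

x = -9.6904 or x = -0.3096

Discriminant: (10)² − 4·1·3 = 88.
Quadratic formula: x = (-10 ± √88) / 2.
So x = -5 + √(22) ≈ -0.3096 or x = -5 - √(22) ≈ -9.6904.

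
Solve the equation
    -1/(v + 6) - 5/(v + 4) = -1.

Multiply both sides by (v + 6)(v + 4):
-(v + 4) - 5(v + 6) = -(v + 6)(v + 4).
Expand and collect terms: -v² - 4v + 10 = 0.
By the quadratic formula, v = (4 ± √56) / -2, so v ≈ -5.7417 or v ≈ 1.7417.
Neither value makes a denominator zero (v ≠ -6, v ≠ -4), so both are valid.

v = -5.7417 or v = 1.7417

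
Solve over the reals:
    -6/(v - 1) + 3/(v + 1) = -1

Multiply both sides by (v - 1)(v + 1):
-6(v + 1) + 3(v - 1) = -(v - 1)(v + 1).
Expand and collect terms: -v² + 3v + 10 = 0.
Factor or apply the quadratic formula: v = -2 or v = 5.
Neither value makes a denominator zero (v ≠ 1, v ≠ -1), so both are valid.

v = -2 or v = 5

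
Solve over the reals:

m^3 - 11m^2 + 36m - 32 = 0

Possible rational roots are divisors of -32. Testing m = 4 gives 0, so (m - 4) is a factor.
Divide: m^3 - 11m^2 + 36m - 32 = (m - 4)(m^2 - 7m + 8).
Apply the quadratic formula to m^2 - 7m + 8 = 0: m = (7 +/- sqrt(17))/2, i.e. m ~= 5.5616 or m ~= 1.4384.

m = 1.4384 or m = 4 or m = 5.5616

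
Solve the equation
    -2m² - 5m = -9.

Rearrange to standard form: -2m² - 5m + 9 = 0.
Discriminant: (-5)² − 4·(-2)·9 = 97.
Quadratic formula: m = (5 ± √97) / (-4).
So m = -√(97)/4 - 5/4 ≈ -3.7122 or m = -5/4 + √(97)/4 ≈ 1.2122.

m = -3.7122 or m = 1.2122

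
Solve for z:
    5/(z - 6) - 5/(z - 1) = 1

Multiply both sides by (z - 6)(z - 1):
5(z - 1) - 5(z - 6) = (z - 6)(z - 1).
Expand and collect terms: z^2 - 7z - 19 = 0.
By the quadratic formula, z = (7 +/- sqrt(125)) / 2, so z ~= 9.0902 or z ~= -2.0902.
Neither value makes a denominator zero (z != 6, z != 1), so both are valid.

z = -2.0902 or z = 9.0902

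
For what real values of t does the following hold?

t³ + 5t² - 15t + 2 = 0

Possible rational roots are divisors of 2. Testing t = 2 gives 0, so (t - 2) is a factor.
Divide: t³ + 5t² - 15t + 2 = (t - 2)(t² + 7t - 1).
Apply the quadratic formula to t² + 7t - 1 = 0: t = (-7 ± √53)/2, i.e. t ≈ 0.1401 or t ≈ -7.1401.

t = -7.1401 or t = 0.1401 or t = 2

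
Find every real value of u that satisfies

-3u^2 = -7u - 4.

u = -0.4748 or u = 2.8081

Rearrange to standard form: -3u^2 + 7u + 4 = 0.
Discriminant: (7)^2 - 4*(-3)*4 = 97.
Quadratic formula: u = (-7 +/- sqrt(97)) / (-6).
So u = 7/6 - sqrt(97)/6 ~= -0.4748 or u = 7/6 + sqrt(97)/6 ~= 2.8081.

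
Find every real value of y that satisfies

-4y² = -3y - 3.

Rearrange to standard form: -4y² + 3y + 3 = 0.
Discriminant: (3)² − 4·(-4)·3 = 57.
Quadratic formula: y = (-3 ± √57) / (-8).
So y = 3/8 - √(57)/8 ≈ -0.5687 or y = 3/8 + √(57)/8 ≈ 1.3187.

y = -0.5687 or y = 1.3187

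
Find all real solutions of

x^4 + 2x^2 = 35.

Let u = x^2. The equation becomes u^2 + 2u - 35 = 0.
Factor: (u + 7)(u - 5) = 0, so u = -7 or u = 5.
x^2 = -7 < 0 has no real solution.
x^2 = 5 gives x = +/-sqrt(5) ~= +/-2.2361.

x = -2.2361 or x = 2.2361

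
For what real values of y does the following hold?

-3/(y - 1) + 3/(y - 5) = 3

Multiply both sides by (y - 1)(y - 5):
-3(y - 5) + 3(y - 1) = 3(y - 1)(y - 5).
Expand and collect terms: 3y² - 18y + 3 = 0.
By the quadratic formula, y = (18 ± √288) / 6, so y ≈ 5.8284 or y ≈ 0.1716.
Neither value makes a denominator zero (y ≠ 1, y ≠ 5), so both are valid.

y = 0.1716 or y = 5.8284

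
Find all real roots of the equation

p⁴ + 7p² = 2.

p = -0.5243 or p = 0.5243

Let u = p². The equation becomes u² + 7u - 2 = 0.
By the quadratic formula, u = -7/2 + √(57)/2 or u = -√(57)/2 - 7/2.
p² = -7/2 + √(57)/2 gives p = ±√(-7/2 + √(57)/2) ≈ ±0.5243.
p² = -√(57)/2 - 7/2 < 0 has no real solution.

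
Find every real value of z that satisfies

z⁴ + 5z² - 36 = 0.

z = -2 or z = 2

Let u = z². The equation becomes u² + 5u - 36 = 0.
Factor: (u - 4)(u + 9) = 0, so u = 4 or u = -9.
z² = 4 gives z = ±2.
z² = -9 < 0 has no real solution.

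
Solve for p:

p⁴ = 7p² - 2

Let u = p². The equation becomes u² - 7u + 2 = 0.
By the quadratic formula, u = √(41)/2 + 7/2 or u = 7/2 - √(41)/2.
p² = √(41)/2 + 7/2 gives p = ±√(√(41)/2 + 7/2) ≈ ±2.5887.
p² = 7/2 - √(41)/2 gives p = ±√(7/2 - √(41)/2) ≈ ±0.5463.

p = -2.5887 or p = -0.5463 or p = 0.5463 or p = 2.5887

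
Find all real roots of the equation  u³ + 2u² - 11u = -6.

u = -4.6458 or u = 0.6458 or u = 2

Rearrange: u³ + 2u² - 11u + 6 = 0.
Possible rational roots are divisors of 6. Testing u = 2 gives 0, so (u - 2) is a factor.
Divide: u³ + 2u² - 11u + 6 = (u - 2)(u² + 4u - 3).
Apply the quadratic formula to u² + 4u - 3 = 0: u = (-4 ± √28)/2, i.e. u ≈ 0.6458 or u ≈ -4.6458.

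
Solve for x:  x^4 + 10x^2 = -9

Let u = x^2. The equation becomes u^2 + 10u + 9 = 0.
Factor: (u + 9)(u + 1) = 0, so u = -9 or u = -1.
x^2 = -9 < 0 has no real solution.
x^2 = -1 < 0 has no real solution.

No real solutions.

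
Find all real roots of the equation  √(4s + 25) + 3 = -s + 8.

Isolate the radical: √(4s + 25) = -s + 5.
Square both sides: 4s + 25 = (-s + 5)².
Expand and rearrange: s² - 14s = 0.
Solving gives s = 14 or s = 0.
Check each candidate in the original equation:
  s = 14: √(81) = 9, while -s + 5 = -9 — extraneous.
  s = 0: √(25) = 5, while -s + 5 = 5 — valid.

s = 0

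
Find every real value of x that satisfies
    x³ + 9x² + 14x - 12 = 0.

x = -6.6056 or x = -3 or x = 0.6056

Possible rational roots are divisors of -12. Testing x = -3 gives 0, so (x + 3) is a factor.
Divide: x³ + 9x² + 14x - 12 = (x + 3)(x² + 6x - 4).
Apply the quadratic formula to x² + 6x - 4 = 0: x = (-6 ± √52)/2, i.e. x ≈ 0.6056 or x ≈ -6.6056.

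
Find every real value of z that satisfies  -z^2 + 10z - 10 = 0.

Discriminant: (10)^2 - 4*(-1)*(-10) = 60.
Quadratic formula: z = (-10 +/- sqrt(60)) / (-2).
So z = 5 - sqrt(15) ~= 1.127 or z = sqrt(15) + 5 ~= 8.873.

z = 1.127 or z = 8.873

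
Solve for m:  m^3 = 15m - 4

m = -4 or m = 0.2679 or m = 3.7321

Rearrange: m^3 - 15m + 4 = 0.
Possible rational roots are divisors of 4. Testing m = -4 gives 0, so (m + 4) is a factor.
Divide: m^3 - 15m + 4 = (m + 4)(m^2 - 4m + 1).
Apply the quadratic formula to m^2 - 4m + 1 = 0: m = (4 +/- sqrt(12))/2, i.e. m ~= 3.7321 or m ~= 0.2679.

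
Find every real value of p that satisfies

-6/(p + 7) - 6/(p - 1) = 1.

Multiply both sides by (p + 7)(p - 1):
-6(p - 1) - 6(p + 7) = (p + 7)(p - 1).
Expand and collect terms: p² + 18p + 29 = 0.
By the quadratic formula, p = (-18 ± √208) / 2, so p ≈ -1.7889 or p ≈ -16.2111.
Neither value makes a denominator zero (p ≠ -7, p ≠ 1), so both are valid.

p = -16.2111 or p = -1.7889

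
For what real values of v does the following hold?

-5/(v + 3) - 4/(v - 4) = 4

Multiply both sides by (v + 3)(v - 4):
-5(v - 4) - 4(v + 3) = 4(v + 3)(v - 4).
Expand and collect terms: 4v² + 5v - 56 = 0.
By the quadratic formula, v = (-5 ± √921) / 8, so v ≈ 3.1685 or v ≈ -4.4185.
Neither value makes a denominator zero (v ≠ -3, v ≠ 4), so both are valid.

v = -4.4185 or v = 3.1685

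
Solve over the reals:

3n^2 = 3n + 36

Bring every term to one side: 3n^2 - 3n - 36 = 0.
Factor: 3(n + 3)(n - 4) = 0.
So n = -3 or n = 4.

n = -3 or n = 4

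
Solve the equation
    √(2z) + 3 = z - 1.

z = 8

Isolate the radical: √(2z) = z - 4.
Square both sides: 2z = (z - 4)².
Expand and rearrange: z² - 10z + 16 = 0.
Solving gives z = 8 or z = 2.
Check each candidate in the original equation:
  z = 8: √(16) = 4, while z - 4 = 4 — valid.
  z = 2: √(4) = 2, while z - 4 = -2 — extraneous.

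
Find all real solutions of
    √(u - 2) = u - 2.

Square both sides: u - 2 = (u - 2)².
Expand and rearrange: u² - 5u + 6 = 0.
Solving gives u = 3 or u = 2.
Check each candidate in the original equation:
  u = 3: √(1) = 1, while u - 2 = 1 — valid.
  u = 2: √(0) = 0, while u - 2 = 0 — valid.

u = 2 or u = 3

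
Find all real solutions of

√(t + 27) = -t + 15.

Square both sides: t + 27 = (-t + 15)².
Expand and rearrange: t² - 31t + 198 = 0.
Solving gives t = 22 or t = 9.
Check each candidate in the original equation:
  t = 22: √(49) = 7, while -t + 15 = -7 — extraneous.
  t = 9: √(36) = 6, while -t + 15 = 6 — valid.

t = 9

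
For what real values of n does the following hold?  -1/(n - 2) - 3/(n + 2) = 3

n = -3.0704 or n = 1.737

Multiply both sides by (n - 2)(n + 2):
-(n + 2) - 3(n - 2) = 3(n - 2)(n + 2).
Expand and collect terms: 3n^2 + 4n - 16 = 0.
By the quadratic formula, n = (-4 +/- sqrt(208)) / 6, so n ~= 1.737 or n ~= -3.0704.
Neither value makes a denominator zero (n != 2, n != -2), so both are valid.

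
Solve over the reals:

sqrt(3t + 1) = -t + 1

Square both sides: 3t + 1 = (-t + 1)^2.
Expand and rearrange: t^2 - 5t = 0.
Solving gives t = 5 or t = 0.
Check each candidate in the original equation:
  t = 5: sqrt(16) = 4, while -t + 1 = -4 — extraneous.
  t = 0: sqrt(1) = 1, while -t + 1 = 1 — valid.

t = 0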